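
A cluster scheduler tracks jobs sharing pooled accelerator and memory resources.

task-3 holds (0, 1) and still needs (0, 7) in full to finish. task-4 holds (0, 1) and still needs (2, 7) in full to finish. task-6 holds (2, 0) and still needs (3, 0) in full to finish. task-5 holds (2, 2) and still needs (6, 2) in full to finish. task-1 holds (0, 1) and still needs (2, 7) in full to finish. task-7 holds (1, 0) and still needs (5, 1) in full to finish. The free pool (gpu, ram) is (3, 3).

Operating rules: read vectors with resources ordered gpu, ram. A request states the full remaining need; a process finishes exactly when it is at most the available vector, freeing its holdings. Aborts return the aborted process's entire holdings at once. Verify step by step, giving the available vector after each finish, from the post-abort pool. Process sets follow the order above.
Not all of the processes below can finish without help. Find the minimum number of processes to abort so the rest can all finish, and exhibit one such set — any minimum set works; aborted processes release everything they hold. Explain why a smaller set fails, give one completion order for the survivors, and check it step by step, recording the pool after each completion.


Minimum abort set: task-3 and task-1.
Key observation: the deadlocked task-4 becomes finishable only because task-3 and task-1 released (0, 2); it completes at step 4 below.
Why nothing smaller works — every single abort fails: task-3 alone leaves task-4 blocked (short on ram); task-4 alone leaves task-3 blocked (short on ram); task-6 alone leaves task-3 blocked (short on ram); task-5 alone leaves task-3 blocked (short on ram); task-1 alone leaves task-3 blocked (short on ram); task-7 alone leaves task-3 blocked (short on ram).
Survivors finish in the order: task-6, task-7, task-5, task-4. Walking it through (pool after the aborts first):
  pool = (3, 5)
  task-6 needs (3, 0) <= (3, 5) -> finishes; pool += (2, 0) = (5, 5)
  task-7 needs (5, 1) <= (5, 5) -> finishes; pool += (1, 0) = (6, 5)
  task-5 needs (6, 2) <= (6, 5) -> finishes; pool += (2, 2) = (8, 7)
  task-4 needs (2, 7) <= (8, 7) -> finishes; pool += (0, 1) = (8, 8)


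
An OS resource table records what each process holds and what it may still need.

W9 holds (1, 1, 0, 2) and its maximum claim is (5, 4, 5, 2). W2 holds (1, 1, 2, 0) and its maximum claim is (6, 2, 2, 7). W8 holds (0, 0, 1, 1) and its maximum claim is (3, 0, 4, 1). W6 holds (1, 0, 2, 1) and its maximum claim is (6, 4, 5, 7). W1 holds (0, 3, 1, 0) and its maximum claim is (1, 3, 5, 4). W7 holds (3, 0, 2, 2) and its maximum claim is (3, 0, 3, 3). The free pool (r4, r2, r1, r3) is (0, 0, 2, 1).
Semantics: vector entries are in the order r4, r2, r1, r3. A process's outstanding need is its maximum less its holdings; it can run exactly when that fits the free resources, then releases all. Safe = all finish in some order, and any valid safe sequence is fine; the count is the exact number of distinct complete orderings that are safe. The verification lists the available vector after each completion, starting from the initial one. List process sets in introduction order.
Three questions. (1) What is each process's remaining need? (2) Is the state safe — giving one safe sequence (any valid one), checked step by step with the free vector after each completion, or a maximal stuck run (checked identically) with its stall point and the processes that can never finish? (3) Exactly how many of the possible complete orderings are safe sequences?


(1) Outstanding need per process (order r4, r2, r1, r3):
  W9: (4, 3, 5, 0)
  W2: (5, 1, 0, 7)
  W8: (3, 0, 3, 0)
  W6: (5, 4, 3, 6)
  W1: (1, 0, 4, 4)
  W7: (0, 0, 1, 1)
(2) UNSAFE — no complete ordering exists.
Key observation: r4 is the bottleneck — with W7, W8, W1 done the pool holds (3, 3, 6, 4), short of every remaining need.
A maximal execution: W7, W8, W1 — then nothing else fits. Step-by-step check:
  pool = (0, 0, 2, 1)
  W7: need (0, 0, 1, 1) fits (0, 0, 2, 1); releases (3, 0, 2, 2), pool now (3, 0, 4, 3)
  W8: need (3, 0, 3, 0) fits (3, 0, 4, 3); releases (0, 0, 1, 1), pool now (3, 0, 5, 4)
  W1: need (1, 0, 4, 4) fits (3, 0, 5, 4); releases (0, 3, 1, 0), pool now (3, 3, 6, 4)
  W9 still needs (4, 3, 5, 0) but only (3, 3, 6, 4) is free — short on r4
  W2 still needs (5, 1, 0, 7) but only (3, 3, 6, 4) is free — short on r4 and r3
  W6 still needs (5, 4, 3, 6) but only (3, 3, 6, 4) is free — short on r4, r2 and r3
Never able to finish: W9, W2 and W6.
(3) Precisely 0 of the possible complete orderings are safe sequences.


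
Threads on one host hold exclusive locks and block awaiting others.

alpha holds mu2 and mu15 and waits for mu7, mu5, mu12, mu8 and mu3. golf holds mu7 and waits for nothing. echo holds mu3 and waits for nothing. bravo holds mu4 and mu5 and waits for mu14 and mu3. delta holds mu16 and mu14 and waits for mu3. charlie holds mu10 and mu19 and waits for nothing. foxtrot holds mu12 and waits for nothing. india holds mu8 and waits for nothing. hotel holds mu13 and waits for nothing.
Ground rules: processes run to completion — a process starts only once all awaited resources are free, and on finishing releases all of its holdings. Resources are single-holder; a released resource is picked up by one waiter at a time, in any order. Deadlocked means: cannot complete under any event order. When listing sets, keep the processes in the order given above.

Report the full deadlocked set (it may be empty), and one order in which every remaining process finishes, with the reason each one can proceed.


The deadlocked set is empty.
Key observation: every chain of waits terminates; starting from the processes that wait on nothing, all the rest unlock in turn.
A valid finishing order for the others: india, foxtrot, hotel, echo, delta, golf, bravo, alpha, charlie.
Verifying each step:
  india: no waits; runs immediately, freeing mu8
  foxtrot: no waits; runs immediately, freeing mu12
  hotel: no waits; runs immediately, freeing mu13
  echo: no waits; runs immediately, freeing mu3
  delta waits on mu3 — all released -> runs and releases mu16 and mu14
  golf: no waits; runs immediately, freeing mu7
  bravo waits on mu14 and mu3 — all released -> runs and releases mu4 and mu5
  alpha waits on mu7, mu5, mu12, mu8 and mu3 — all released -> runs and releases mu2 and mu15
  charlie: no waits; runs immediately, freeing mu10 and mu19


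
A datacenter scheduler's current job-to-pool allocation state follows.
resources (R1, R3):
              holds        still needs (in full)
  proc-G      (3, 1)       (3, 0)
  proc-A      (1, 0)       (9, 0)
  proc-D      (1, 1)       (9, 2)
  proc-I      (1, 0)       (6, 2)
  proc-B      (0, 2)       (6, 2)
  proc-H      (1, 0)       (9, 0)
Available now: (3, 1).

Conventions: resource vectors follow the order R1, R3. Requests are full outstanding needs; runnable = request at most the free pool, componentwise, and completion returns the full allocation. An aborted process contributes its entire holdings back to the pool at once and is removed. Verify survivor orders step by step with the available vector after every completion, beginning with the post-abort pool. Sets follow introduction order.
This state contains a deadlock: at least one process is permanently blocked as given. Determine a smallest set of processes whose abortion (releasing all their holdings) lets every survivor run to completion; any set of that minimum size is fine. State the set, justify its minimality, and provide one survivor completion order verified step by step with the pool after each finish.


Minimum abort set: proc-A and proc-H.
Key observation: the deadlocked proc-D becomes finishable only because proc-A and proc-H released (2, 0); it completes at step 4 below.
Why nothing smaller works — every single abort fails: proc-G alone leaves proc-A blocked (short on R1); proc-A alone leaves proc-D blocked (short on R1); proc-D alone leaves proc-A blocked (short on R1); proc-I alone leaves proc-A blocked (short on R1); proc-B alone leaves proc-A blocked (short on R1); proc-H alone leaves proc-A blocked (short on R1).
One survivor order: proc-G, proc-I, proc-B, proc-D. Check, step by step (post-abort pool first):
  pool = (5, 1)
  proc-G: need (3, 0) fits (5, 1); releases (3, 1), pool now (8, 2)
  proc-I: need (6, 2) fits (8, 2); releases (1, 0), pool now (9, 2)
  proc-B: need (6, 2) fits (9, 2); releases (0, 2), pool now (9, 4)
  proc-D: need (9, 2) fits (9, 4); releases (1, 1), pool now (10, 5)


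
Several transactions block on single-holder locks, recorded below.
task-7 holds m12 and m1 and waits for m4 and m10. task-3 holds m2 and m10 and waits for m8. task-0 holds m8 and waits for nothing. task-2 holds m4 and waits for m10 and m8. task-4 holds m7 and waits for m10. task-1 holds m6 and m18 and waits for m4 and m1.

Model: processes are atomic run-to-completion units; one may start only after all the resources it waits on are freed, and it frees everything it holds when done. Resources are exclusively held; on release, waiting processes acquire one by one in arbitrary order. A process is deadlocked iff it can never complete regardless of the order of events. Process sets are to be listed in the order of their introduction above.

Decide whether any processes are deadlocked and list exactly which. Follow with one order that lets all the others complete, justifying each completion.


Nothing here is deadlocked.
Key observation: all waits point, directly or indirectly, at processes that can finish, so nothing is permanently blocked.
The rest can finish in the order task-0, task-3, task-4, task-2, task-7, task-1.
Step-by-step check:
  task-0 waits on nothing -> runs at once and releases m8
  task-3: everything it awaited (m8) is free; runs, freeing m2 and m10
  task-4: everything it awaited (m10) is free; runs, freeing m7
  task-2: everything it awaited (m10 and m8) is free; runs, freeing m4
  task-7: everything it awaited (m4 and m10) is free; runs, freeing m12 and m1
  task-1: everything it awaited (m4 and m1) is free; runs, freeing m6 and m18


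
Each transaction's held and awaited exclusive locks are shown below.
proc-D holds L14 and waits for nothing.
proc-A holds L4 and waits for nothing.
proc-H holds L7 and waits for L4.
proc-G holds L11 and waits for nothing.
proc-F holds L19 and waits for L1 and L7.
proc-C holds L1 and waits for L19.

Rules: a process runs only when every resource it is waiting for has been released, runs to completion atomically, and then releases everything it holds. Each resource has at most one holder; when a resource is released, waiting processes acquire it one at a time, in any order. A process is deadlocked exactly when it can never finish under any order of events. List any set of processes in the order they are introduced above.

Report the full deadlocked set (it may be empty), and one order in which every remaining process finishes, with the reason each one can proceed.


Deadlocked set: proc-F and proc-C.
Key observation: proc-F -> proc-C -> proc-F is a circular wait — nothing in it can go first; no other process is dragged down with it.
One completion order for the rest: proc-G, proc-D, proc-A, proc-H.
Check, step by step:
  proc-G waits on nothing -> runs at once and releases L11
  proc-D waits on nothing -> runs at once and releases L14
  proc-A waits on nothing -> runs at once and releases L4
  run proc-H (all its waits — L4 — are resolved); releases L7


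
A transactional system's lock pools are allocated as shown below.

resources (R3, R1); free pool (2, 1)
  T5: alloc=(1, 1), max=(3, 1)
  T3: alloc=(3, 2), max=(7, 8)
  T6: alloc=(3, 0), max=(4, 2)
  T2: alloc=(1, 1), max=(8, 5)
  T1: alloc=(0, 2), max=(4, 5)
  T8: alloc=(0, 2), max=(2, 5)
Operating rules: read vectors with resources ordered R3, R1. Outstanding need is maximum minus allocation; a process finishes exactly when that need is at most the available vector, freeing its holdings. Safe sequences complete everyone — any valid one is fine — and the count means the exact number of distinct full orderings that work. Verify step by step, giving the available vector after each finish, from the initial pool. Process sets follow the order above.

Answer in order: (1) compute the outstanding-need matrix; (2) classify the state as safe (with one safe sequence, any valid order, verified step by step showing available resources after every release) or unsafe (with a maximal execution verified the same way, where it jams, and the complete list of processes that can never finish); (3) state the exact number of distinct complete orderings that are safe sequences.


(1) Remaining need (order R3, R1):
  T5: (2, 0)
  T3: (4, 6)
  T6: (1, 2)
  T2: (7, 4)
  T1: (4, 3)
  T8: (2, 3)
(2) The state is UNSAFE.
Key observation: after T5, T6 complete, (6, 2) is the best the pool ever gets, yet each leftover process wants more R1.
Going as far as possible: T5, T6; after that, nothing fits. Step-by-step check:
  pool = (2, 1)
  T5: need (2, 0) fits (2, 1); releases (1, 1), pool now (3, 2)
  T6: need (1, 2) fits (3, 2); releases (3, 0), pool now (6, 2)
  T3 still needs (4, 6) but only (6, 2) is free — short on R1
  T2 still needs (7, 4) but only (6, 2) is free — short on R3 and R1
  T1 still needs (4, 3) but only (6, 2) is free — short on R1
  T8 still needs (2, 3) but only (6, 2) is free — short on R1
Permanently blocked: T3, T2, T1 and T8.
(3) The exact count: 0 of the possible complete orderings are safe sequences.


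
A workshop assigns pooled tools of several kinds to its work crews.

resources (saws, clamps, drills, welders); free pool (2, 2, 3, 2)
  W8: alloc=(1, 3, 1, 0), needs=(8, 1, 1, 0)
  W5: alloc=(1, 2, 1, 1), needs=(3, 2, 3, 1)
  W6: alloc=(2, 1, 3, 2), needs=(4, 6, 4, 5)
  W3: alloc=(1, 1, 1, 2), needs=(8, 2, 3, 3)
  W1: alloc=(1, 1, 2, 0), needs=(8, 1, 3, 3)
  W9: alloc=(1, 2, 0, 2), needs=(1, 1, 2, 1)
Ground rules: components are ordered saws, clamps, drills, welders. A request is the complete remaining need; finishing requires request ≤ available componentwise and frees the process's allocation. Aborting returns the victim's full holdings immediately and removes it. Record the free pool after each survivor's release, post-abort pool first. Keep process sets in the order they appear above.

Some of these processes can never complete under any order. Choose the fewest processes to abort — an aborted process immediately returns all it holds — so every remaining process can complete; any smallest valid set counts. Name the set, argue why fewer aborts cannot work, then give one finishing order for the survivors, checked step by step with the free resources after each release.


Abort W8 and W3.
Key observation: no ordering could ever have run W1 before the abort of W8 and W3; with (2, 4, 2, 2) back in the pool it fits at step 4.
Minimality, checking each single-abort alternative: W8 alone leaves W3 blocked (short on saws); W5 alone leaves W8 blocked (short on saws); W6 alone leaves W8 blocked (short on saws); W3 alone leaves W8 blocked (short on saws); W1 alone leaves W8 blocked (short on saws); W9 alone leaves W8 blocked (short on saws).
One survivor order: W5, W9, W6, W1. Step-by-step check (post-abort pool first):
  pool = (4, 6, 5, 4)
  W5 needs (3, 2, 3, 1) <= (4, 6, 5, 4) -> finishes; pool += (1, 2, 1, 1) = (5, 8, 6, 5)
  W9 needs (1, 1, 2, 1) <= (5, 8, 6, 5) -> finishes; pool += (1, 2, 0, 2) = (6, 10, 6, 7)
  W6 needs (4, 6, 4, 5) <= (6, 10, 6, 7) -> finishes; pool += (2, 1, 3, 2) = (8, 11, 9, 9)
  W1 needs (8, 1, 3, 3) <= (8, 11, 9, 9) -> finishes; pool += (1, 1, 2, 0) = (9, 12, 11, 9)


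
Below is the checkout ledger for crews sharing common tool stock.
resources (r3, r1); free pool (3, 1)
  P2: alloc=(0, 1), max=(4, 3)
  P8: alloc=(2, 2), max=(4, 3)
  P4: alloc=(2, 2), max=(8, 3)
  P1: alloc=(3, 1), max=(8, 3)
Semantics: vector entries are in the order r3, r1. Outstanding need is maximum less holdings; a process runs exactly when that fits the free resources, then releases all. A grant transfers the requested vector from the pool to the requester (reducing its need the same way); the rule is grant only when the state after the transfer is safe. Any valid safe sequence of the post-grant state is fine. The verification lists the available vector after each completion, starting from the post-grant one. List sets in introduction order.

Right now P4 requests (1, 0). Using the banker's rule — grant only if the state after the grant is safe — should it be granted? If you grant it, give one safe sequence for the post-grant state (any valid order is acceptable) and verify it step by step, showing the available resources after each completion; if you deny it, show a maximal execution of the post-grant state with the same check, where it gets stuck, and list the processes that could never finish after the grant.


DENY: after the grant no complete ordering would exist.
Key observation: P8, P2 can finish, but then (4, 4) is all there is, and the blocked group's r3 demands exceed it.
Pretend the grant happened; the run P8, P2 goes as far as possible. Step-by-step check:
  pool = (2, 1)
  run P8 (needs (2, 1), free (2, 1)); after release of (2, 2) the pool is (4, 3)
  run P2 (needs (4, 2), free (4, 3)); after release of (0, 1) the pool is (4, 4)
  P4 still needs (5, 1) but only (4, 4) is free — short on r3
  P1 still needs (5, 2) but only (4, 4) is free — short on r3
Processes that could never finish after the grant: P4 and P1.


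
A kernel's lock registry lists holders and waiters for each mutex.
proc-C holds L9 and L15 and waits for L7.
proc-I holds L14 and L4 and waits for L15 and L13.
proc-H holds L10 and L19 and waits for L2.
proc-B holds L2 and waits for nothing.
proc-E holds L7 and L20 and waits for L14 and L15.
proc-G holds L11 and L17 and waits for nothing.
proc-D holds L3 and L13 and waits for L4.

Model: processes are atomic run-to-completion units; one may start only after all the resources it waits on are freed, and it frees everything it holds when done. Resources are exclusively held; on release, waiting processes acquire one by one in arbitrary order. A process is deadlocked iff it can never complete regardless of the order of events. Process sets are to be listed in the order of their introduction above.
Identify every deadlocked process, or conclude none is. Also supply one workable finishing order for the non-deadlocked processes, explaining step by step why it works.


The deadlocked set is proc-C, proc-I, proc-E and proc-D.
Key observation: proc-C -> proc-E -> proc-C is a circular wait — nothing in it can go first; proc-I and proc-D are caught in further circular waits.
A valid finishing order for the others: proc-G, proc-B, proc-H.
Step-by-step check:
  proc-G: no waits; runs immediately, freeing L11 and L17
  proc-B: no waits; runs immediately, freeing L2
  proc-H: everything it awaited (L2) is free; runs, freeing L10 and L19


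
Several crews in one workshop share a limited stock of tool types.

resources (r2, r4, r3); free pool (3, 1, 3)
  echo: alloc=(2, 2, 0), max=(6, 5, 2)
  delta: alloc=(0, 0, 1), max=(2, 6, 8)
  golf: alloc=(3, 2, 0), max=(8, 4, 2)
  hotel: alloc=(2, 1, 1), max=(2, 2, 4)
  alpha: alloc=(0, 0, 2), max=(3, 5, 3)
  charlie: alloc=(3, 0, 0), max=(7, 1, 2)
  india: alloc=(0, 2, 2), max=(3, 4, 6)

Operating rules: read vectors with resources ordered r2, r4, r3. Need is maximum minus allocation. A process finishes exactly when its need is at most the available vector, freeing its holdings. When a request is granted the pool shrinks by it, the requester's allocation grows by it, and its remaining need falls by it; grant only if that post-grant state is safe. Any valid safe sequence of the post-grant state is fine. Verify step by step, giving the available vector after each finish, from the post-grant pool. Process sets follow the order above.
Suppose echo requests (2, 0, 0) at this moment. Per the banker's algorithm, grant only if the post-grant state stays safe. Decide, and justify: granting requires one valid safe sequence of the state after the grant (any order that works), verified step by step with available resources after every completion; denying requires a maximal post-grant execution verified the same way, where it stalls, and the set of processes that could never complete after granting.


GRANT — the state after the grant stays safe, e.g. via hotel, india, echo, charlie, golf, alpha, delta.
Key observation: post-grant, (1, 1, 3) remains, and an order beginning with hotel completes everyone.
Check on the post-grant state, step by step:
  pool = (1, 1, 3)
  hotel needs (0, 1, 3) <= (1, 1, 3) -> finishes; pool += (2, 1, 1) = (3, 2, 4)
  india needs (3, 2, 4) <= (3, 2, 4) -> finishes; pool += (0, 2, 2) = (3, 4, 6)
  echo needs (2, 3, 2) <= (3, 4, 6) -> finishes; pool += (4, 2, 0) = (7, 6, 6)
  charlie needs (4, 1, 2) <= (7, 6, 6) -> finishes; pool += (3, 0, 0) = (10, 6, 6)
  golf needs (5, 2, 2) <= (10, 6, 6) -> finishes; pool += (3, 2, 0) = (13, 8, 6)
  alpha needs (3, 5, 1) <= (13, 8, 6) -> finishes; pool += (0, 0, 2) = (13, 8, 8)
  delta needs (2, 6, 7) <= (13, 8, 8) -> finishes; pool += (0, 0, 1) = (13, 8, 9)


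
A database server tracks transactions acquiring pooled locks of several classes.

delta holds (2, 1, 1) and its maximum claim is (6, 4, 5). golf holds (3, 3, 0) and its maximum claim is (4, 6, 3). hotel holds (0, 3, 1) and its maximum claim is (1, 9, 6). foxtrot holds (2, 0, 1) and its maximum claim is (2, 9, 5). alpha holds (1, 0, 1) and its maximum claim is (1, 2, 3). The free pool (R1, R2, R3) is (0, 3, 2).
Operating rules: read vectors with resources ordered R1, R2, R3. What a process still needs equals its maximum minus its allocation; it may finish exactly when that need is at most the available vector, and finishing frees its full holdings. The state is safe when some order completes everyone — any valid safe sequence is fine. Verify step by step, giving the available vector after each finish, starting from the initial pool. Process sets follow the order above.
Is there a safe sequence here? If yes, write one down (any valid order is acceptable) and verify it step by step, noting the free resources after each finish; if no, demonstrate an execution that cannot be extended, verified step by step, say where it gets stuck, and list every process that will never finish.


The state is UNSAFE.
Key observation: alpha, golf can finish, but then (4, 6, 3) is all there is, and the blocked group's R3 demands exceed it.
Going as far as possible: alpha, golf; after that, nothing fits. Walking it through:
  pool = (0, 3, 2)
  alpha needs (0, 2, 2) <= (0, 3, 2) -> finishes; pool += (1, 0, 1) = (1, 3, 3)
  golf needs (1, 3, 3) <= (1, 3, 3) -> finishes; pool += (3, 3, 0) = (4, 6, 3)
  delta still needs (4, 3, 4) but only (4, 6, 3) is free — short on R3
  hotel still needs (1, 6, 5) but only (4, 6, 3) is free — short on R3
  foxtrot still needs (0, 9, 4) but only (4, 6, 3) is free — short on R2 and R3
Never able to finish: delta, hotel and foxtrot.


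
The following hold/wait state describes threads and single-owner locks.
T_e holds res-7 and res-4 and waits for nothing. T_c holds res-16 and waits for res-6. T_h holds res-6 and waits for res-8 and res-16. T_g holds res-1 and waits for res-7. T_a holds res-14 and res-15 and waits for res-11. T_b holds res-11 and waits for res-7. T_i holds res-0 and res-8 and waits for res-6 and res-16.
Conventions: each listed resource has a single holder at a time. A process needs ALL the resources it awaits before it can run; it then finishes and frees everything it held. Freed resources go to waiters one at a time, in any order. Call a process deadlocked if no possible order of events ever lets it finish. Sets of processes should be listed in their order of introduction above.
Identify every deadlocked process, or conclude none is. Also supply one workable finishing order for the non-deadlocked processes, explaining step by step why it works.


The deadlocked set is T_c, T_h and T_i.
Key observation: along T_c -> T_h -> T_c, each member waits on what the next one holds — a deadlock; T_i is caught in further circular waits.
One completion order for the rest: T_e, T_g, T_b, T_a.
Walking it through:
  T_e waits on nothing -> runs at once and releases res-7 and res-4
  run T_g (all its waits — res-7 — are resolved); releases res-1
  run T_b (all its waits — res-7 — are resolved); releases res-11
  run T_a (all its waits — res-11 — are resolved); releases res-14 and res-15


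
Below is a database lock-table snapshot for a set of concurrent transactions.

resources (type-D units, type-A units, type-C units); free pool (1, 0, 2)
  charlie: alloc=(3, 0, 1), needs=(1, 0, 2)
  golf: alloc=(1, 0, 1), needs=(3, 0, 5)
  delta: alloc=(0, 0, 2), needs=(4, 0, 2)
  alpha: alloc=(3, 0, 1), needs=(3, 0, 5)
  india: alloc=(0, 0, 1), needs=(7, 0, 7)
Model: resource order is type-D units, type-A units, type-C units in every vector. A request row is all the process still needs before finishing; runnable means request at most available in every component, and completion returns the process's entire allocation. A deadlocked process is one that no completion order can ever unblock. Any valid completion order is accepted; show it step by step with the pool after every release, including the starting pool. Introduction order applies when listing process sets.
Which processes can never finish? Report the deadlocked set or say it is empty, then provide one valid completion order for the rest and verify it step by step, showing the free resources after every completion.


Nothing here is deadlocked.
Key observation: charlie fits the free pool immediately, and its release cascades until everyone finishes.
One completion order for the rest: charlie, delta, golf, alpha, india. Walking it through:
  pool = (1, 0, 2)
  run charlie (needs (1, 0, 2), free (1, 0, 2)); after release of (3, 0, 1) the pool is (4, 0, 3)
  run delta (needs (4, 0, 2), free (4, 0, 3)); after release of (0, 0, 2) the pool is (4, 0, 5)
  run golf (needs (3, 0, 5), free (4, 0, 5)); after release of (1, 0, 1) the pool is (5, 0, 6)
  run alpha (needs (3, 0, 5), free (5, 0, 6)); after release of (3, 0, 1) the pool is (8, 0, 7)
  run india (needs (7, 0, 7), free (8, 0, 7)); after release of (0, 0, 1) the pool is (8, 0, 8)


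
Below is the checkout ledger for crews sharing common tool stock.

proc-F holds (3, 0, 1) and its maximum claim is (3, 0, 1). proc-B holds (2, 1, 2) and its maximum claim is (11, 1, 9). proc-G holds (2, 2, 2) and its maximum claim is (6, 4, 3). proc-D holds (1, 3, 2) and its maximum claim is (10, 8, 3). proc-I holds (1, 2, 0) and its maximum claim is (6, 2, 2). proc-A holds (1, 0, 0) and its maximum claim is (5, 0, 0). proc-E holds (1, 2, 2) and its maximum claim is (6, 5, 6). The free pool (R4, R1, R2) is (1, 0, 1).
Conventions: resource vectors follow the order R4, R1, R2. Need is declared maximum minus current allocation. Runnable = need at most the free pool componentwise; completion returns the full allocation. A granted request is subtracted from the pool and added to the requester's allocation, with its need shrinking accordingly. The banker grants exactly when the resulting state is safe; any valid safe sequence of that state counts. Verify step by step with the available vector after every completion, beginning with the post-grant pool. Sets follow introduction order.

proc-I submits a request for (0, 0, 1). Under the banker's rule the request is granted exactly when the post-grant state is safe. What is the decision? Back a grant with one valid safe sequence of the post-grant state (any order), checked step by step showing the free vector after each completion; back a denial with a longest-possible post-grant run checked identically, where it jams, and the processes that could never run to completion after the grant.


GRANT — the state after the grant stays safe, e.g. via proc-F, proc-A, proc-I, proc-G, proc-E, proc-D, proc-B.
Key observation: granting shrinks the pool to (1, 0, 0), yet proc-F still fits and the chain goes through.
Check on the post-grant state, step by step:
  pool = (1, 0, 0)
  proc-F needs (0, 0, 0) <= (1, 0, 0) -> finishes; pool += (3, 0, 1) = (4, 0, 1)
  proc-A needs (4, 0, 0) <= (4, 0, 1) -> finishes; pool += (1, 0, 0) = (5, 0, 1)
  proc-I needs (5, 0, 1) <= (5, 0, 1) -> finishes; pool += (1, 2, 1) = (6, 2, 2)
  proc-G needs (4, 2, 1) <= (6, 2, 2) -> finishes; pool += (2, 2, 2) = (8, 4, 4)
  proc-E needs (5, 3, 4) <= (8, 4, 4) -> finishes; pool += (1, 2, 2) = (9, 6, 6)
  proc-D needs (9, 5, 1) <= (9, 6, 6) -> finishes; pool += (1, 3, 2) = (10, 9, 8)
  proc-B needs (9, 0, 7) <= (10, 9, 8) -> finishes; pool += (2, 1, 2) = (12, 10, 10)


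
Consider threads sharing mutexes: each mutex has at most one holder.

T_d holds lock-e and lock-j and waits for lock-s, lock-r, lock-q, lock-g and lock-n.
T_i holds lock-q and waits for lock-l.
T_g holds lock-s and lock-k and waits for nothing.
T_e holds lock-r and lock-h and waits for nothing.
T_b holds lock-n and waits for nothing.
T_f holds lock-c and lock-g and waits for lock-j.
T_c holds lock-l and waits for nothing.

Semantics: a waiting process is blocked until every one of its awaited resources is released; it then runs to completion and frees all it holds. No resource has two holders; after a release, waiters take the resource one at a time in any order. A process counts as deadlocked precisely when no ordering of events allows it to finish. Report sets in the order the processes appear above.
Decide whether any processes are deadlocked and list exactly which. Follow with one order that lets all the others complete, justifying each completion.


Deadlocked: T_d and T_f.
Key observation: the cycle T_d -> T_f -> T_d can never break — each member waits on the next; no other process is dragged down with it.
The rest can finish in the order T_b, T_e, T_c, T_i, T_g.
Step-by-step check:
  T_b: no waits; runs immediately, freeing lock-n
  T_e: no waits; runs immediately, freeing lock-r and lock-h
  T_c: no waits; runs immediately, freeing lock-l
  T_i waits on lock-l — all released -> runs and releases lock-q
  T_g: no waits; runs immediately, freeing lock-s and lock-k


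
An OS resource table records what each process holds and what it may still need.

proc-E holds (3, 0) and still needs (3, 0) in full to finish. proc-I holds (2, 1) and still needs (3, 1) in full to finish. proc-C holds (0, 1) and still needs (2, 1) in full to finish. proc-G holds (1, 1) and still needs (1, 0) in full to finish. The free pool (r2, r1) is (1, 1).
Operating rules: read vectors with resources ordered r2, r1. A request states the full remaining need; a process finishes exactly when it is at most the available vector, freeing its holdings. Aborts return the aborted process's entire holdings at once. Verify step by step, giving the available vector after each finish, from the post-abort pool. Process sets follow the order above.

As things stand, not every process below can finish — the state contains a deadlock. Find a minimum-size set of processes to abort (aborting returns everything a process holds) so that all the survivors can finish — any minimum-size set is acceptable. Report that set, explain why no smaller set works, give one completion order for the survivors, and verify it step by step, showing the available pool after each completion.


Minimum abort set: proc-I.
Key observation: the deadlocked proc-E becomes finishable only because proc-I released (2, 1); it completes at step 3 below.
Minimality: the empty abort set fails — the state is deadlocked as it stands.
The survivors complete as proc-G, proc-C, proc-E. Step-by-step check (starting from the post-abort pool):
  pool = (3, 2)
  proc-G needs (1, 0) <= (3, 2) -> finishes; pool += (1, 1) = (4, 3)
  proc-C needs (2, 1) <= (4, 3) -> finishes; pool += (0, 1) = (4, 4)
  proc-E needs (3, 0) <= (4, 4) -> finishes; pool += (3, 0) = (7, 4)


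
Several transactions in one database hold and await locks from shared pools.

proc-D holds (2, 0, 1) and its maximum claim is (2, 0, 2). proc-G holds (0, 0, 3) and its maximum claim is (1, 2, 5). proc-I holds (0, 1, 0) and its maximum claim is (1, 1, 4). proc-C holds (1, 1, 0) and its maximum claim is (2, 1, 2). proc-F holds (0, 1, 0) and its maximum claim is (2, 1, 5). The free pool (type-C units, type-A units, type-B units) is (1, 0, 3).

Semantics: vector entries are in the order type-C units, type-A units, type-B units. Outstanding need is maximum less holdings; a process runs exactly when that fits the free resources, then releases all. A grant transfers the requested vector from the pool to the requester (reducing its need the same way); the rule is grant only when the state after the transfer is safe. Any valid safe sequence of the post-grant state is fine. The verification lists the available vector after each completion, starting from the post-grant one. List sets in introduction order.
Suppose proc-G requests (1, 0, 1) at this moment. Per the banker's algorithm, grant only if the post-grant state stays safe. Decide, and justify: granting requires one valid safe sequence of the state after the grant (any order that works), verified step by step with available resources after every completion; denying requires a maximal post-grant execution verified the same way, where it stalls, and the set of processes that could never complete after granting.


DENY: after the grant no complete ordering would exist.
Key observation: after proc-D, proc-C the pool peaks at (3, 1, 3), and each blocked process is short somewhere: proc-G on type-A units; proc-I on type-B units; proc-F on type-B units.
Pretend the grant happened; the run proc-D, proc-C goes as far as possible. Verifying each step:
  pool = (0, 0, 2)
  run proc-D (needs (0, 0, 1), free (0, 0, 2)); after release of (2, 0, 1) the pool is (2, 0, 3)
  run proc-C (needs (1, 0, 2), free (2, 0, 3)); after release of (1, 1, 0) the pool is (3, 1, 3)
  proc-G still needs (0, 2, 1) but only (3, 1, 3) is free — short on type-A units
  proc-I still needs (1, 0, 4) but only (3, 1, 3) is free — short on type-B units
  proc-F still needs (2, 0, 5) but only (3, 1, 3) is free — short on type-B units
Had the request been granted, proc-G, proc-I and proc-F could never finish.


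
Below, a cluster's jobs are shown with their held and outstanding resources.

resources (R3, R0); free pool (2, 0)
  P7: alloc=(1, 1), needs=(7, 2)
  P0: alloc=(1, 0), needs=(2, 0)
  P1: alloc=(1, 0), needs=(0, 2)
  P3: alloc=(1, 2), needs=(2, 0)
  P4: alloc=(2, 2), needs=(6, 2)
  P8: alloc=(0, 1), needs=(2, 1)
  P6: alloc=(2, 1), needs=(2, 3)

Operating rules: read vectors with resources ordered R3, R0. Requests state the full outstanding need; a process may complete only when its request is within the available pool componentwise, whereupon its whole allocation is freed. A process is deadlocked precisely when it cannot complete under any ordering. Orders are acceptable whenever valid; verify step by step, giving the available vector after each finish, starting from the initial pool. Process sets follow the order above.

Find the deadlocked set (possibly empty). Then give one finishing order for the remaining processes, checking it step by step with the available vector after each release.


Nothing here is deadlocked.
Key observation: P3 can run right away; the returned allocation unlocks the remaining processes in turn.
A valid finishing order for the others: P3, P8, P1, P0, P6, P7, P4. Walking it through:
  pool = (2, 0)
  run P3 (needs (2, 0), free (2, 0)); after release of (1, 2) the pool is (3, 2)
  run P8 (needs (2, 1), free (3, 2)); after release of (0, 1) the pool is (3, 3)
  run P1 (needs (0, 2), free (3, 3)); after release of (1, 0) the pool is (4, 3)
  run P0 (needs (2, 0), free (4, 3)); after release of (1, 0) the pool is (5, 3)
  run P6 (needs (2, 3), free (5, 3)); after release of (2, 1) the pool is (7, 4)
  run P7 (needs (7, 2), free (7, 4)); after release of (1, 1) the pool is (8, 5)
  run P4 (needs (6, 2), free (8, 5)); after release of (2, 2) the pool is (10, 7)


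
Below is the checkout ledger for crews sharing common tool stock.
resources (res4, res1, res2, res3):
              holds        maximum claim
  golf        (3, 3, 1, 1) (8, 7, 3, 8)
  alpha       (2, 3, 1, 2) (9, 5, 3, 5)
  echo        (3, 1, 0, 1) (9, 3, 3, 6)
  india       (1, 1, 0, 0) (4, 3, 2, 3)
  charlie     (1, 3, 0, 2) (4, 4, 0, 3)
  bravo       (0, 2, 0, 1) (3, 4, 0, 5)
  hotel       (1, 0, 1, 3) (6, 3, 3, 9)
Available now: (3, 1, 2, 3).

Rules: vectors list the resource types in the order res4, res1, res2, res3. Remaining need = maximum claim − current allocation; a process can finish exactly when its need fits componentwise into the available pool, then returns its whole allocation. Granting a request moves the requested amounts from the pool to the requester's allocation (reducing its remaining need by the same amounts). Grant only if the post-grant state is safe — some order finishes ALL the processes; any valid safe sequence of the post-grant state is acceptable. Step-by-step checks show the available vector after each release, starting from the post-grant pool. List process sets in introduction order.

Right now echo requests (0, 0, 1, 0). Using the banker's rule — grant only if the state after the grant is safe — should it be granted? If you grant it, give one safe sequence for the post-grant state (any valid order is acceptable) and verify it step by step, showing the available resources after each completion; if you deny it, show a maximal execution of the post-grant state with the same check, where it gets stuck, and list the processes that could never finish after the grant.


DENY — the pretend-granted state is unsafe.
Key observation: once charlie, bravo finish, the pool peaks at (4, 6, 1, 6) — and every remaining process still needs more res2 than that.
Pretend the grant happened; the run charlie, bravo goes as far as possible. Step-by-step check:
  pool = (3, 1, 1, 3)
  run charlie (needs (3, 1, 0, 1), free (3, 1, 1, 3)); after release of (1, 3, 0, 2) the pool is (4, 4, 1, 5)
  run bravo (needs (3, 2, 0, 4), free (4, 4, 1, 5)); after release of (0, 2, 0, 1) the pool is (4, 6, 1, 6)
  blocked: golf wants (5, 4, 2, 7), pool (4, 6, 1, 6) — not enough res4, res2 and res3
  blocked: alpha wants (7, 2, 2, 3), pool (4, 6, 1, 6) — not enough res4 and res2
  blocked: echo wants (6, 2, 2, 5), pool (4, 6, 1, 6) — not enough res4 and res2
  blocked: india wants (3, 2, 2, 3), pool (4, 6, 1, 6) — not enough res2
  blocked: hotel wants (5, 3, 2, 6), pool (4, 6, 1, 6) — not enough res4 and res2
Processes that could never finish after the grant: golf, alpha, echo, india and hotel.


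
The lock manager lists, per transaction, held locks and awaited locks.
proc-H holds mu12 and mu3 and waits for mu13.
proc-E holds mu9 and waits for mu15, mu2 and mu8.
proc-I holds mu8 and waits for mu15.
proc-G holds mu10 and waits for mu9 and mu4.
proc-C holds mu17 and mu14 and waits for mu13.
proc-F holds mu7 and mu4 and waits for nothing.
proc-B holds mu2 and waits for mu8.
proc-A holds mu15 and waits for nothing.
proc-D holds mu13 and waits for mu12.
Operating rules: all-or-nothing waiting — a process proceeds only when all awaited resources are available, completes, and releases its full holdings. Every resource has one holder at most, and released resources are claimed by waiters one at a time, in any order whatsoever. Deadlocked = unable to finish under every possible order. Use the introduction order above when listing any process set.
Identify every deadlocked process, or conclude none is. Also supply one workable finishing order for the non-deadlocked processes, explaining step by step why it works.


Deadlocked set: proc-H, proc-C and proc-D.
Key observation: the cycle proc-H -> proc-D -> proc-H can never break — each member waits on the next; proc-C waits into the deadlock from upstream.
The rest can finish in the order proc-A, proc-I, proc-B, proc-E, proc-F, proc-G.
Check, step by step:
  run proc-A (it waits on nothing); releases mu15
  run proc-I (all its waits — mu15 — are resolved); releases mu8
  run proc-B (all its waits — mu8 — are resolved); releases mu2
  run proc-E (all its waits — mu15, mu2 and mu8 — are resolved); releases mu9
  run proc-F (it waits on nothing); releases mu7 and mu4
  run proc-G (all its waits — mu9 and mu4 — are resolved); releases mu10
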